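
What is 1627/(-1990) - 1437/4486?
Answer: -2539588/2231785 ≈ -1.1379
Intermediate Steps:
1627/(-1990) - 1437/4486 = 1627*(-1/1990) - 1437*1/4486 = -1627/1990 - 1437/4486 = -2539588/2231785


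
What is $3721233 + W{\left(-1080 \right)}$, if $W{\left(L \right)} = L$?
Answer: $3720153$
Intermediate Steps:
$3721233 + W{\left(-1080 \right)} = 3721233 - 1080 = 3720153$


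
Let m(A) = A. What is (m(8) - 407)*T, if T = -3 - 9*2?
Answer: 8379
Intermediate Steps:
T = -21 (T = -3 - 18 = -21)
(m(8) - 407)*T = (8 - 407)*(-21) = -399*(-21) = 8379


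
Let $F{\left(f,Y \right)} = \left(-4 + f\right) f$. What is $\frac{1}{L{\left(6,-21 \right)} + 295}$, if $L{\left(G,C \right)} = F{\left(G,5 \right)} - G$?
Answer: $\frac{1}{301} \approx 0.0033223$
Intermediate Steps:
$F{\left(f,Y \right)} = f \left(-4 + f\right)$
$L{\left(G,C \right)} = - G + G \left(-4 + G\right)$ ($L{\left(G,C \right)} = G \left(-4 + G\right) - G = - G + G \left(-4 + G\right)$)
$\frac{1}{L{\left(6,-21 \right)} + 295} = \frac{1}{6 \left(-5 + 6\right) + 295} = \frac{1}{6 \cdot 1 + 295} = \frac{1}{6 + 295} = \frac{1}{301}$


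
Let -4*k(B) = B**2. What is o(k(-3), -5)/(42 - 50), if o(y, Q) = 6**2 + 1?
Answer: -37/8 ≈ -4.6250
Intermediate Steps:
k(B) = -B**2/4
o(y, Q) = 37 (o(y, Q) = 36 + 1 = 37)
o(k(-3), -5)/(42 - 50) = 37/(42 - 50) = 37/(-8) = 37*(-1/8) = -37/8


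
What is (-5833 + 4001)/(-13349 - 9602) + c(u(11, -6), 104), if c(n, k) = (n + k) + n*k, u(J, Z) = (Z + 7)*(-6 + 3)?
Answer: -4840829/22951 ≈ -210.92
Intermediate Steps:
u(J, Z) = -21 - 3*Z (u(J, Z) = (7 + Z)*(-3) = -21 - 3*Z)
c(n, k) = k + n + k*n (c(n, k) = (k + n) + k*n = k + n + k*n)
(-5833 + 4001)/(-13349 - 9602) + c(u(11, -6), 104) = (-5833 + 4001)/(-13349 - 9602) + (104 + (-21 - 3*(-6)) + 104*(-21 - 3*(-6))) = -1832/(-22951) + (104 + (-21 + 18) + 104*(-21 + 18)) = -1832*(-1/22951) + (104 - 3 + 104*(-3)) = 1832/22951 + (104 - 3 - 312) = 1832/22951 - 211 = -4840829/22951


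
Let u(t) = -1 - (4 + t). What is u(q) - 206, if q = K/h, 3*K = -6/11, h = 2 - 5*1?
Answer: -6965/33 ≈ -211.06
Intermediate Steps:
h = -3 (h = 2 - 5 = -3)
K = -2/11 (K = (-6/11)/3 = (-6*1/11)/3 = (⅓)*(-6/11) = -2/11 ≈ -0.18182)
q = 2/33 (q = -2/11/(-3) = -2/11*(-⅓) = 2/33 ≈ 0.060606)
u(t) = -5 - t (u(t) = -1 + (-4 - t) = -5 - t)
u(q) - 206 = (-5 - 1*2/33) - 206 = (-5 - 2/33) - 206 = -167/33 - 206 = -6965/33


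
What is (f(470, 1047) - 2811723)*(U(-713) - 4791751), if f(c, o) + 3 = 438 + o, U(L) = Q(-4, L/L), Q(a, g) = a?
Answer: 13465986362955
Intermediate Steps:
U(L) = -4
f(c, o) = 435 + o (f(c, o) = -3 + (438 + o) = 435 + o)
(f(470, 1047) - 2811723)*(U(-713) - 4791751) = ((435 + 1047) - 2811723)*(-4 - 4791751) = (1482 - 2811723)*(-4791755) = -2810241*(-4791755) = 13465986362955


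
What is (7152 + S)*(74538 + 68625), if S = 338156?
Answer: 49435329204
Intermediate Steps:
(7152 + S)*(74538 + 68625) = (7152 + 338156)*(74538 + 68625) = 345308*143163 = 49435329204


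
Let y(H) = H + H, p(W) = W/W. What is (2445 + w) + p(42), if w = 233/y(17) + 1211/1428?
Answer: 500555/204 ≈ 2453.7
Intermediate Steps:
p(W) = 1
y(H) = 2*H
w = 1571/204 (w = 233/((2*17)) + 1211/1428 = 233/34 + 1211*(1/1428) = 233*(1/34) + 173/204 = 233/34 + 173/204 = 1571/204 ≈ 7.7010)
(2445 + w) + p(42) = (2445 + 1571/204) + 1 = 500351/204 + 1 = 500555/204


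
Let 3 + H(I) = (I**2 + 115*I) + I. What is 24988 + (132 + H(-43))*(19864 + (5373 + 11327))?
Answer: -110032652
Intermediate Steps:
H(I) = -3 + I**2 + 116*I (H(I) = -3 + ((I**2 + 115*I) + I) = -3 + (I**2 + 116*I) = -3 + I**2 + 116*I)
24988 + (132 + H(-43))*(19864 + (5373 + 11327)) = 24988 + (132 + (-3 + (-43)**2 + 116*(-43)))*(19864 + (5373 + 11327)) = 24988 + (132 + (-3 + 1849 - 4988))*(19864 + 16700) = 24988 + (132 - 3142)*36564 = 24988 - 3010*36564 = 24988 - 110057640 = -110032652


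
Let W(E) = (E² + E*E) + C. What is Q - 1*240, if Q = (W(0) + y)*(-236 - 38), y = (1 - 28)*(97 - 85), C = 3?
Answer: 87714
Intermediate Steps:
W(E) = 3 + 2*E² (W(E) = (E² + E*E) + 3 = (E² + E²) + 3 = 2*E² + 3 = 3 + 2*E²)
y = -324 (y = -27*12 = -324)
Q = 87954 (Q = ((3 + 2*0²) - 324)*(-236 - 38) = ((3 + 2*0) - 324)*(-274) = ((3 + 0) - 324)*(-274) = (3 - 324)*(-274) = -321*(-274) = 87954)
Q - 1*240 = 87954 - 1*240 = 87954 - 240 = 87714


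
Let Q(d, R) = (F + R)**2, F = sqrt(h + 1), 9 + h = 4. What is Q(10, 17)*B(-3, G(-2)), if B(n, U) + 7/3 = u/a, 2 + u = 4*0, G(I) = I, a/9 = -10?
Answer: -1976/3 - 7072*I/45 ≈ -658.67 - 157.16*I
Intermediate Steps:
h = -5 (h = -9 + 4 = -5)
F = 2*I (F = sqrt(-5 + 1) = sqrt(-4) = 2*I ≈ 2.0*I)
a = -90 (a = 9*(-10) = -90)
u = -2 (u = -2 + 4*0 = -2 + 0 = -2)
B(n, U) = -104/45 (B(n, U) = -7/3 - 2/(-90) = -7/3 - 2*(-1/90) = -7/3 + 1/45 = -104/45)
Q(d, R) = (R + 2*I)**2 (Q(d, R) = (2*I + R)**2 = (R + 2*I)**2)
Q(10, 17)*B(-3, G(-2)) = (17 + 2*I)**2*(-104/45) = -104*(17 + 2*I)**2/45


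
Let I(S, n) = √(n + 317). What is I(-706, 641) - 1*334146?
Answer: -334146 + √958 ≈ -3.3412e+5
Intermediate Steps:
I(S, n) = √(317 + n)
I(-706, 641) - 1*334146 = √(317 + 641) - 1*334146 = √958 - 334146 = -334146 + √958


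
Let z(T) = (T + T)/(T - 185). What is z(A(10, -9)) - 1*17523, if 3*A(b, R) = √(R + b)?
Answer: -4853872/277 ≈ -17523.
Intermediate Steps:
A(b, R) = √(R + b)/3
z(T) = 2*T/(-185 + T) (z(T) = (2*T)/(-185 + T) = 2*T/(-185 + T))
z(A(10, -9)) - 1*17523 = 2*(√(-9 + 10)/3)/(-185 + √(-9 + 10)/3) - 1*17523 = 2*(√1/3)/(-185 + √1/3) - 17523 = 2*((⅓)*1)/(-185 + (⅓)*1) - 17523 = 2*(⅓)/(-185 + ⅓) - 17523 = 2*(⅓)/(-554/3) - 17523 = 2*(⅓)*(-3/554) - 17523 = -1/277 - 17523 = -4853872/277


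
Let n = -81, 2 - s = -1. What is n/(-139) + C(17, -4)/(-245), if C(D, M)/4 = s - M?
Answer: 2279/4865 ≈ 0.46845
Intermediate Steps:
s = 3 (s = 2 - 1*(-1) = 2 + 1 = 3)
C(D, M) = 12 - 4*M (C(D, M) = 4*(3 - M) = 12 - 4*M)
n/(-139) + C(17, -4)/(-245) = -81/(-139) + (12 - 4*(-4))/(-245) = -81*(-1/139) + (12 + 16)*(-1/245) = 81/139 + 28*(-1/245) = 81/139 - 4/35 = 2279/4865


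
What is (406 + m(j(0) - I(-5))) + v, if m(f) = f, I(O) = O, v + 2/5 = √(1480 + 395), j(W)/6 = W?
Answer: 2053/5 + 25*√3 ≈ 453.90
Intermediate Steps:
j(W) = 6*W
v = -⅖ + 25*√3 (v = -⅖ + √(1480 + 395) = -⅖ + √1875 = -⅖ + 25*√3 ≈ 42.901)
(406 + m(j(0) - I(-5))) + v = (406 + (6*0 - 1*(-5))) + (-⅖ + 25*√3) = (406 + (0 + 5)) + (-⅖ + 25*√3) = (406 + 5) + (-⅖ + 25*√3) = 411 + (-⅖ + 25*√3) = 2053/5 + 25*√3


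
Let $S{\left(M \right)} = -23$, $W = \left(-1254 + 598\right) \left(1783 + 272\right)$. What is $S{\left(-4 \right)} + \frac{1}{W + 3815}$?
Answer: $- \frac{30918096}{1344265} \approx -23.0$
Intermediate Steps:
$W = -1348080$ ($W = \left(-656\right) 2055 = -1348080$)
$S{\left(-4 \right)} + \frac{1}{W + 3815} = -23 + \frac{1}{-1348080 + 3815} = -23 + \frac{1}{-1344265} = -23 - \frac{1}{1344265} = - \frac{30918096}{1344265}$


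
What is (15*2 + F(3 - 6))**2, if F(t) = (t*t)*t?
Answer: 9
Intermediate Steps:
F(t) = t**3 (F(t) = t**2*t = t**3)
(15*2 + F(3 - 6))**2 = (15*2 + (3 - 6)**3)**2 = (30 + (-3)**3)**2 = (30 - 27)**2 = 3**2 = 9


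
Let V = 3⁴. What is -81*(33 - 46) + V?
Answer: 1134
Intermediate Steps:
V = 81
-81*(33 - 46) + V = -81*(33 - 46) + 81 = -81*(-13) + 81 = 1053 + 81 = 1134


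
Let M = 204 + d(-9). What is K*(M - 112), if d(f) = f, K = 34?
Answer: 2822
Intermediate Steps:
M = 195 (M = 204 - 9 = 195)
K*(M - 112) = 34*(195 - 112) = 34*83 = 2822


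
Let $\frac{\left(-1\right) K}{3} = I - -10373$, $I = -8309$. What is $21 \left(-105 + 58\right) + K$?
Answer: $-7179$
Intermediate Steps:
$K = -6192$ ($K = - 3 \left(-8309 - -10373\right) = - 3 \left(-8309 + 10373\right) = \left(-3\right) 2064 = -6192$)
$21 \left(-105 + 58\right) + K = 21 \left(-105 + 58\right) - 6192 = 21 \left(-47\right) - 6192 = -987 - 6192 = -7179$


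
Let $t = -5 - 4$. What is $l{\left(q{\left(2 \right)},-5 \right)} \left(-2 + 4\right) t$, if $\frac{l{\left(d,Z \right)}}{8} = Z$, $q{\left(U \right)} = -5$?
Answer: $720$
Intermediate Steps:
$t = -9$ ($t = -5 - 4 = -9$)
$l{\left(d,Z \right)} = 8 Z$
$l{\left(q{\left(2 \right)},-5 \right)} \left(-2 + 4\right) t = 8 \left(-5\right) \left(-2 + 4\right) \left(-9\right) = \left(-40\right) 2 \left(-9\right) = \left(-80\right) \left(-9\right) = 720$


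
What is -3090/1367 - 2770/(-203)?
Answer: 3159320/277501 ≈ 11.385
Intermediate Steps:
-3090/1367 - 2770/(-203) = -3090*1/1367 - 2770*(-1/203) = -3090/1367 + 2770/203 = 3159320/277501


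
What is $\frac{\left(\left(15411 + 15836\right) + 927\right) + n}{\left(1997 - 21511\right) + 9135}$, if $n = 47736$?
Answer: $- \frac{79910}{10379} \approx -7.6992$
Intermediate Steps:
$\frac{\left(\left(15411 + 15836\right) + 927\right) + n}{\left(1997 - 21511\right) + 9135} = \frac{\left(\left(15411 + 15836\right) + 927\right) + 47736}{\left(1997 - 21511\right) + 9135} = \frac{\left(31247 + 927\right) + 47736}{\left(1997 - 21511\right) + 9135} = \frac{32174 + 47736}{-19514 + 9135} = \frac{79910}{-10379} = 79910 \left(- \frac{1}{10379}\right) = - \frac{79910}{10379}$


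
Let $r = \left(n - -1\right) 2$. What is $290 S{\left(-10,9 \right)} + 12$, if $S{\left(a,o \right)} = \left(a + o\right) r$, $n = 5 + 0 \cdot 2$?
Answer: $-3468$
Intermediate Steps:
$n = 5$ ($n = 5 + 0 = 5$)
$r = 12$ ($r = \left(5 - -1\right) 2 = \left(5 + \left(-1 + 2\right)\right) 2 = \left(5 + 1\right) 2 = 6 \cdot 2 = 12$)
$S{\left(a,o \right)} = 12 a + 12 o$ ($S{\left(a,o \right)} = \left(a + o\right) 12 = 12 a + 12 o$)
$290 S{\left(-10,9 \right)} + 12 = 290 \left(12 \left(-10\right) + 12 \cdot 9\right) + 12 = 290 \left(-120 + 108\right) + 12 = 290 \left(-12\right) + 12 = -3480 + 12 = -3468$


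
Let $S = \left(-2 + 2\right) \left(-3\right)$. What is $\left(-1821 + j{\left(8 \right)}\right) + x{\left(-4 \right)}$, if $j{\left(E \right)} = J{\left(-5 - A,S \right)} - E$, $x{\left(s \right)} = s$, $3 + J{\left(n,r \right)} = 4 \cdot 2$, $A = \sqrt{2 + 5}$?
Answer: $-1828$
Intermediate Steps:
$S = 0$ ($S = 0 \left(-3\right) = 0$)
$A = \sqrt{7} \approx 2.6458$
$J{\left(n,r \right)} = 5$ ($J{\left(n,r \right)} = -3 + 4 \cdot 2 = -3 + 8 = 5$)
$j{\left(E \right)} = 5 - E$
$\left(-1821 + j{\left(8 \right)}\right) + x{\left(-4 \right)} = \left(-1821 + \left(5 - 8\right)\right) - 4 = \left(-1821 - 3\right) - 4 = -1824 - 4 = -1828$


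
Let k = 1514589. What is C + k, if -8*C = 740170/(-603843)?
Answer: 3658296232193/2415372 ≈ 1.5146e+6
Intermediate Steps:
C = 370085/2415372 (C = -370085/(4*(-603843)) = -370085*(-1)/(4*603843) = -⅛*(-740170/603843) = 370085/2415372 ≈ 0.15322)
C + k = 370085/2415372 + 1514589 = 3658296232193/2415372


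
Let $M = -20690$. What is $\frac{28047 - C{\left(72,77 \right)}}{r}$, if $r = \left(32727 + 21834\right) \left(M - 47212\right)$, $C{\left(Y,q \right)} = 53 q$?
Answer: $- \frac{11983}{1852400511} \approx -6.4689 \cdot 10^{-6}$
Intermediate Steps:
$r = -3704801022$ ($r = \left(32727 + 21834\right) \left(-20690 - 47212\right) = 54561 \left(-67902\right) = -3704801022$)
$\frac{28047 - C{\left(72,77 \right)}}{r} = \frac{28047 - 53 \cdot 77}{-3704801022} = \left(28047 - 4081\right) \left(- \frac{1}{3704801022}\right) = 23966 \left(- \frac{1}{3704801022}\right) = - \frac{11983}{1852400511}$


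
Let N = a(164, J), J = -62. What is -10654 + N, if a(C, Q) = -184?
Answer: -10838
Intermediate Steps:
N = -184
-10654 + N = -10654 - 184 = -10838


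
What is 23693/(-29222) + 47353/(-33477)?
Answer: -114574733/51487626 ≈ -2.2253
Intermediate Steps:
23693/(-29222) + 47353/(-33477) = 23693*(-1/29222) + 47353*(-1/33477) = -1247/1538 - 47353/33477 = -114574733/51487626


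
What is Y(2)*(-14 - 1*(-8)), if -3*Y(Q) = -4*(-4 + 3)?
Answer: 8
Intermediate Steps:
Y(Q) = -4/3 (Y(Q) = -(-4)*(-4 + 3)/3 = -(-4)*(-1)/3 = -⅓*4 = -4/3)
Y(2)*(-14 - 1*(-8)) = -4*(-14 - 1*(-8))/3 = -4*(-14 + 8)/3 = -4/3*(-6) = 8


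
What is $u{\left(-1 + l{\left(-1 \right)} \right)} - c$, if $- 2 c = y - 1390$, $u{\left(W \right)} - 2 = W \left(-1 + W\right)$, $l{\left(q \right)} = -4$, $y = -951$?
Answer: $- \frac{2277}{2} \approx -1138.5$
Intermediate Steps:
$u{\left(W \right)} = 2 + W \left(-1 + W\right)$
$c = \frac{2341}{2}$ ($c = - \frac{-951 - 1390}{2} = \left(- \frac{1}{2}\right) \left(-2341\right) = \frac{2341}{2} \approx 1170.5$)
$u{\left(-1 + l{\left(-1 \right)} \right)} - c = \left(2 + \left(-1 - 4\right)^{2} - \left(-1 - 4\right)\right) - \frac{2341}{2} = \left(2 + \left(-5\right)^{2} - -5\right) - \frac{2341}{2} = \left(2 + 25 + 5\right) - \frac{2341}{2} = 32 - \frac{2341}{2} = - \frac{2277}{2}$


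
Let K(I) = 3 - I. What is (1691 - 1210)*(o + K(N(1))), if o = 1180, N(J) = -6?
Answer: 571909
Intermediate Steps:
(1691 - 1210)*(o + K(N(1))) = (1691 - 1210)*(1180 + (3 - 1*(-6))) = 481*(1180 + (3 + 6)) = 481*(1180 + 9) = 481*1189 = 571909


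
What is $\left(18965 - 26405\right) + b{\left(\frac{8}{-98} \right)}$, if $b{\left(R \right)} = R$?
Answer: $- \frac{364564}{49} \approx -7440.1$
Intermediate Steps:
$\left(18965 - 26405\right) + b{\left(\frac{8}{-98} \right)} = \left(18965 - 26405\right) + \frac{8}{-98} = \left(18965 - 26405\right) + 8 \left(- \frac{1}{98}\right) = -7440 - \frac{4}{49} = - \frac{364564}{49}$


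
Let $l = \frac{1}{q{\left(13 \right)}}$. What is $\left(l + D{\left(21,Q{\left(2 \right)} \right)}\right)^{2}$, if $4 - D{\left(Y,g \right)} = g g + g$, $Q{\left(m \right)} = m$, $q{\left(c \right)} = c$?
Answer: $\frac{625}{169} \approx 3.6982$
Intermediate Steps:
$l = \frac{1}{13} \approx 0.076923$
$D{\left(Y,g \right)} = 4 - g - g^{2}$ ($D{\left(Y,g \right)} = 4 - \left(g g + g\right) = 4 - \left(g^{2} + g\right) = 4 - \left(g + g^{2}\right) = 4 - g - g^{2}$)
$\left(l + D{\left(21,Q{\left(2 \right)} \right)}\right)^{2} = \left(\frac{1}{13} - 2\right)^{2} = \left(- \frac{25}{13}\right)^{2} = \frac{625}{169}$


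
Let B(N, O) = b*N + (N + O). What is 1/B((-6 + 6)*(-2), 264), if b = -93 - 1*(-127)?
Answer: 1/264 ≈ 0.0037879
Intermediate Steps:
b = 34 (b = -93 + 127 = 34)
B(N, O) = O + 35*N (B(N, O) = 34*N + (N + O) = O + 35*N)
1/B((-6 + 6)*(-2), 264) = 1/(264 + 35*((-6 + 6)*(-2))) = 1/(264 + 35*(0*(-2))) = 1/(264 + 35*0) = 1/(264 + 0) = 1/264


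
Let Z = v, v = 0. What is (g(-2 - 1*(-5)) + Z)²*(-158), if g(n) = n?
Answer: -1422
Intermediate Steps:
Z = 0
(g(-2 - 1*(-5)) + Z)²*(-158) = ((-2 - 1*(-5)) + 0)²*(-158) = ((-2 + 5) + 0)²*(-158) = (3 + 0)²*(-158) = 3²*(-158) = 9*(-158) = -1422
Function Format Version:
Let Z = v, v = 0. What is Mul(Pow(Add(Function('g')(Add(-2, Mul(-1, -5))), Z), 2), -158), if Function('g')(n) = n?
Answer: -1422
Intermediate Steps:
Z = 0
Mul(Pow(Add(Function('g')(Add(-2, Mul(-1, -5))), Z), 2), -158) = Mul(Pow(Add(Add(-2, Mul(-1, -5)), 0), 2), -158) = Mul(Pow(Add(Add(-2, 5), 0), 2), -158) = Mul(Pow(Add(3, 0), 2), -158) = Mul(Pow(3, 2), -158) = Mul(9, -158) = -1422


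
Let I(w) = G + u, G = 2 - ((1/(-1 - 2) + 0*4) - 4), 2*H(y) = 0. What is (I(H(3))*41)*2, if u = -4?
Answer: 574/3 ≈ 191.33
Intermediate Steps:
H(y) = 0 (H(y) = (½)*0 = 0)
G = 19/3 (G = 2 - ((1/(-3) + 0) - 4) = 2 - ((-⅓ + 0) - 4) = 2 - (-⅓ - 4) = 2 - 1*(-13/3) = 2 + 13/3 = 19/3 ≈ 6.3333)
I(w) = 7/3 (I(w) = 19/3 - 4 = 7/3)
(I(H(3))*41)*2 = ((7/3)*41)*2 = (287/3)*2 = 574/3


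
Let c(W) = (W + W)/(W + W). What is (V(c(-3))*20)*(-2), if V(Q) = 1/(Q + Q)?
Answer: -20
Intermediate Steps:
c(W) = 1 (c(W) = (2*W)/((2*W)) = (2*W)*(1/(2*W)) = 1)
V(Q) = 1/(2*Q)
(V(c(-3))*20)*(-2) = (((½)/1)*20)*(-2) = (((½)*1)*20)*(-2) = ((½)*20)*(-2) = 10*(-2) = -20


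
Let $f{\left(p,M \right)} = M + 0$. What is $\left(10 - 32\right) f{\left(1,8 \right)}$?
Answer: $-176$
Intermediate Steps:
$f{\left(p,M \right)} = M$
$\left(10 - 32\right) f{\left(1,8 \right)} = \left(10 - 32\right) 8 = \left(-22\right) 8 = -176$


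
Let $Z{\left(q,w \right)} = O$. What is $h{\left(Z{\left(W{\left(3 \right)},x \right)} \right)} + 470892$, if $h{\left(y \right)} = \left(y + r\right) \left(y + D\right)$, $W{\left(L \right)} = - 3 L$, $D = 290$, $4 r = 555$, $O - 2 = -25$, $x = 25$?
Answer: $\frac{2007189}{4} \approx 5.018 \cdot 10^{5}$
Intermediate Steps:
$O = -23$ ($O = 2 - 25 = -23$)
$r = \frac{555}{4}$ ($r = \frac{1}{4} \cdot 555 = \frac{555}{4} \approx 138.75$)
$Z{\left(q,w \right)} = -23$
$h{\left(y \right)} = \left(290 + y\right) \left(\frac{555}{4} + y\right)$ ($h{\left(y \right)} = \left(y + \frac{555}{4}\right) \left(y + 290\right) = \left(\frac{555}{4} + y\right) \left(290 + y\right) = \left(290 + y\right) \left(\frac{555}{4} + y\right)$)
$h{\left(Z{\left(W{\left(3 \right)},x \right)} \right)} + 470892 = \left(\frac{80475}{2} + \left(-23\right)^{2} + \frac{1715}{4} \left(-23\right)\right) + 470892 = \left(\frac{80475}{2} + 529 - \frac{39445}{4}\right) + 470892 = \frac{123621}{4} + 470892 = \frac{2007189}{4}$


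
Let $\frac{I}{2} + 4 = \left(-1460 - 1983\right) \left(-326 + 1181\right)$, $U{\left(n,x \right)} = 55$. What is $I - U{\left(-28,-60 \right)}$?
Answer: $-5887593$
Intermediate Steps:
$I = -5887538$ ($I = -8 + 2 \left(-1460 - 1983\right) \left(-326 + 1181\right) = -8 + 2 \left(\left(-3443\right) 855\right) = -8 + 2 \left(-2943765\right) = -8 - 5887530 = -5887538$)
$I - U{\left(-28,-60 \right)} = -5887538 - 55 = -5887593$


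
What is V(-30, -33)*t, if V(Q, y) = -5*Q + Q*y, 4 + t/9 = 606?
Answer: 6176520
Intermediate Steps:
t = 5418 (t = -36 + 9*606 = -36 + 5454 = 5418)
V(-30, -33)*t = -30*(-5 - 33)*5418 = -30*(-38)*5418 = 1140*5418 = 6176520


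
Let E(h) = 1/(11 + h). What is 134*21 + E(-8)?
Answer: 8443/3 ≈ 2814.3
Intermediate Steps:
134*21 + E(-8) = 134*21 + 1/(11 - 8) = 2814 + 1/3 = 8443/3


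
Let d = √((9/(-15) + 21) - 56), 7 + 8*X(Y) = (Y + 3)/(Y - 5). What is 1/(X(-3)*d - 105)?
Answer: -2400/252623 + 4*I*√890/252623 ≈ -0.0095003 + 0.00047237*I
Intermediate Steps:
X(Y) = -7/8 + (3 + Y)/(8*(-5 + Y)) (X(Y) = -7/8 + ((Y + 3)/(Y - 5))/8 = -7/8 + ((3 + Y)/(-5 + Y))/8 = -7/8 + (3 + Y)/(8*(-5 + Y)))
d = I*√890/5 (d = √((9*(-1/15) + 21) - 56) = √((-⅗ + 21) - 56) = √(102/5 - 56) = √(-178/5) = I*√890/5 ≈ 5.9666*I)
1/(X(-3)*d - 105) = 1/(((19 - 3*(-3))/(4*(-5 - 3)))*(I*√890/5) - 105) = 1/(((¼)*(19 + 9)/(-8))*(I*√890/5) - 105) = 1/(((¼)*(-⅛)*28)*(I*√890/5) - 105) = 1/(-7*I*√890/40 - 105) = 1/(-105 - 7*I*√890/40)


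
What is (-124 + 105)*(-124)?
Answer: 2356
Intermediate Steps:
(-124 + 105)*(-124) = -19*(-124) = 2356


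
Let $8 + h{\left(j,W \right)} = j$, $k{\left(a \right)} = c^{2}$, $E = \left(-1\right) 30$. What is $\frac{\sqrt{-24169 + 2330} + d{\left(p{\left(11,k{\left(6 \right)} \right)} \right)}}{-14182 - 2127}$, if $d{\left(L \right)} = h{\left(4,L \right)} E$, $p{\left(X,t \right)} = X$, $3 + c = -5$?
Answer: $- \frac{120}{16309} - \frac{i \sqrt{21839}}{16309} \approx -0.0073579 - 0.0090613 i$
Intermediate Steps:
$E = -30$
$c = -8$ ($c = -3 - 5 = -8$)
$k{\left(a \right)} = 64$ ($k{\left(a \right)} = \left(-8\right)^{2} = 64$)
$h{\left(j,W \right)} = -8 + j$
$d{\left(L \right)} = 120$ ($d{\left(L \right)} = \left(-8 + 4\right) \left(-30\right) = \left(-4\right) \left(-30\right) = 120$)
$\frac{\sqrt{-24169 + 2330} + d{\left(p{\left(11,k{\left(6 \right)} \right)} \right)}}{-14182 - 2127} = \frac{\sqrt{-24169 + 2330} + 120}{-14182 - 2127} = \frac{\sqrt{-21839} + 120}{-16309} = \left(i \sqrt{21839} + 120\right) \left(- \frac{1}{16309}\right) = \left(120 + i \sqrt{21839}\right) \left(- \frac{1}{16309}\right) = - \frac{120}{16309} - \frac{i \sqrt{21839}}{16309}$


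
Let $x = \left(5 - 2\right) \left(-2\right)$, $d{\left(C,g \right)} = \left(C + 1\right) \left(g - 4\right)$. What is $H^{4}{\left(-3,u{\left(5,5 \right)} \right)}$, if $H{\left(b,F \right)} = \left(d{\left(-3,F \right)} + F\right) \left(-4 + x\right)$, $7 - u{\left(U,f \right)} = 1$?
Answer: $160000$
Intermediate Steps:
$u{\left(U,f \right)} = 6$ ($u{\left(U,f \right)} = 7 - 1 = 6$)
$d{\left(C,g \right)} = \left(1 + C\right) \left(-4 + g\right)$
$x = -6$ ($x = \left(5 - 2\right) \left(-2\right) = 3 \left(-2\right) = -6$)
$H{\left(b,F \right)} = -80 + 10 F$ ($H{\left(b,F \right)} = \left(\left(-4 + F - -12 - 3 F\right) + F\right) \left(-4 - 6\right) = \left(\left(-4 + F + 12 - 3 F\right) + F\right) \left(-10\right) = \left(\left(8 - 2 F\right) + F\right) \left(-10\right) = \left(8 - F\right) \left(-10\right) = -80 + 10 F$)
$H^{4}{\left(-3,u{\left(5,5 \right)} \right)} = \left(-80 + 10 \cdot 6\right)^{4} = \left(-80 + 60\right)^{4} = \left(-20\right)^{4} = 160000$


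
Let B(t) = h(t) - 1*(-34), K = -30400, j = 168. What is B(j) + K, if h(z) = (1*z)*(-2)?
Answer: -30702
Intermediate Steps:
h(z) = -2*z (h(z) = z*(-2) = -2*z)
B(t) = 34 - 2*t (B(t) = -2*t - 1*(-34) = -2*t + 34 = 34 - 2*t)
B(j) + K = (34 - 2*168) - 30400 = (34 - 336) - 30400 = -302 - 30400 = -30702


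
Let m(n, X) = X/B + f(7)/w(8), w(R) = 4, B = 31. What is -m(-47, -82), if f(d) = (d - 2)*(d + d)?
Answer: -921/62 ≈ -14.855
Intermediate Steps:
f(d) = 2*d*(-2 + d) (f(d) = (-2 + d)*(2*d) = 2*d*(-2 + d))
m(n, X) = 35/2 + X/31 (m(n, X) = X/31 + (2*7*(-2 + 7))/4 = X*(1/31) + (2*7*5)*(¼) = X/31 + 70*(¼) = X/31 + 35/2 = 35/2 + X/31)
-m(-47, -82) = -(35/2 + (1/31)*(-82)) = -(35/2 - 82/31) = -1*921/62 = -921/62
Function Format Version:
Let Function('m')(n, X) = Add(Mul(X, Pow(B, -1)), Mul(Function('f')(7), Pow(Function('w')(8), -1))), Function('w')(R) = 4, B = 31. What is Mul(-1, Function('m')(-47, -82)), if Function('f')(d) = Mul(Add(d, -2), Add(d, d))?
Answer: Rational(-921, 62) ≈ -14.855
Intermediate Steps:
Function('f')(d) = Mul(2, d, Add(-2, d)) (Function('f')(d) = Mul(Add(-2, d), Mul(2, d)) = Mul(2, d, Add(-2, d)))
Function('m')(n, X) = Add(Rational(35, 2), Mul(Rational(1, 31), X)) (Function('m')(n, X) = Add(Mul(X, Pow(31, -1)), Mul(Mul(2, 7, Add(-2, 7)), Pow(4, -1))) = Add(Mul(X, Rational(1, 31)), Mul(Mul(2, 7, 5), Rational(1, 4))) = Add(Mul(Rational(1, 31), X), Mul(70, Rational(1, 4))) = Add(Mul(Rational(1, 31), X), Rational(35, 2)) = Add(Rational(35, 2), Mul(Rational(1, 31), X)))
Mul(-1, Function('m')(-47, -82)) = Mul(-1, Add(Rational(35, 2), Mul(Rational(1, 31), -82))) = Mul(-1, Add(Rational(35, 2), Rational(-82, 31))) = Mul(-1, Rational(921, 62)) = Rational(-921, 62)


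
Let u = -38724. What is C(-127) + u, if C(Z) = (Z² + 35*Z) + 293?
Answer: -26747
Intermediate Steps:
C(Z) = 293 + Z² + 35*Z
C(-127) + u = (293 + (-127)² + 35*(-127)) - 38724 = (293 + 16129 - 4445) - 38724 = 11977 - 38724 = -26747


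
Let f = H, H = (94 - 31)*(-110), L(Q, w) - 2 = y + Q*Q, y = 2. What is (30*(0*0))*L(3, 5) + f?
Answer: -6930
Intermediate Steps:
L(Q, w) = 4 + Q² (L(Q, w) = 2 + (2 + Q*Q) = 2 + (2 + Q²) = 4 + Q²)
H = -6930 (H = 63*(-110) = -6930)
f = -6930
(30*(0*0))*L(3, 5) + f = (30*(0*0))*(4 + 3²) - 6930 = (30*0)*(4 + 9) - 6930 = 0*13 - 6930 = 0 - 6930 = -6930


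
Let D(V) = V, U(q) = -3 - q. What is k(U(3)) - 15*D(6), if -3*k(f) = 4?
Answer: -274/3 ≈ -91.333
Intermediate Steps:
k(f) = -4/3 (k(f) = -1/3*4 = -4/3)
k(U(3)) - 15*D(6) = -4/3 - 15*6 = -4/3 - 90 = -274/3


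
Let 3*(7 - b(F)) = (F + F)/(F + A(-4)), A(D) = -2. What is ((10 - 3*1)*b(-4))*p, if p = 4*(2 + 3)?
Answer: 8260/9 ≈ 917.78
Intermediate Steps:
p = 20 (p = 4*5 = 20)
b(F) = 7 - 2*F/(3*(-2 + F)) (b(F) = 7 - (F + F)/(3*(F - 2)) = 7 - 2*F/(3*(-2 + F)))
((10 - 3*1)*b(-4))*p = ((10 - 3*1)*((-42 + 19*(-4))/(3*(-2 - 4))))*20 = ((10 - 3)*((1/3)*(-42 - 76)/(-6)))*20 = (7*((1/3)*(-1/6)*(-118)))*20 = (7*(59/9))*20 = (413/9)*20 = 8260/9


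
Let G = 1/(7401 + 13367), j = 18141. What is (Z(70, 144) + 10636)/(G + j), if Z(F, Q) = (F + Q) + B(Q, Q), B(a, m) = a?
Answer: 228323392/376752289 ≈ 0.60603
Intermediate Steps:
Z(F, Q) = F + 2*Q (Z(F, Q) = (F + Q) + Q = F + 2*Q)
G = 1/20768 ≈ 4.8151e-5
(Z(70, 144) + 10636)/(G + j) = ((70 + 2*144) + 10636)/(1/20768 + 18141) = ((70 + 288) + 10636)/(376752289/20768) = (358 + 10636)*(20768/376752289) = 10994*(20768/376752289) = 228323392/376752289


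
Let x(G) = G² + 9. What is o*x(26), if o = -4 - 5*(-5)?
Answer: 14385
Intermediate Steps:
x(G) = 9 + G²
o = 21 (o = -4 + 25 = 21)
o*x(26) = 21*(9 + 26²) = 21*(9 + 676) = 21*685 = 14385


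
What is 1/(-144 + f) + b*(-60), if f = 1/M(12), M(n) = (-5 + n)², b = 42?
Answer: -17778649/7055 ≈ -2520.0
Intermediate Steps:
f = 1/49 (f = 1/((-5 + 12)²) = 1/(7²) = 1/49 ≈ 0.020408)
1/(-144 + f) + b*(-60) = 1/(-144 + 1/49) + 42*(-60) = 1/(-7055/49) - 2520 = -49/7055 - 2520 = -17778649/7055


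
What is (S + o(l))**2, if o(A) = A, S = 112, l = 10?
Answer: 14884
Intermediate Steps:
(S + o(l))**2 = (112 + 10)**2 = 122**2 = 14884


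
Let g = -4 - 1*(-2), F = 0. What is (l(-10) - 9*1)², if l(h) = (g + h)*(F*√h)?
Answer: 81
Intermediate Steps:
g = -2 (g = -4 + 2 = -2)
l(h) = 0 (l(h) = (-2 + h)*(0*√h) = (-2 + h)*0 = 0)
(l(-10) - 9*1)² = (0 - 9*1)² = (0 - 9)² = (-9)² = 81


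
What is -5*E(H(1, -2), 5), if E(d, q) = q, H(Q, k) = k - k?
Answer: -25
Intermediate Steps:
H(Q, k) = 0
-5*E(H(1, -2), 5) = -5*5 = -25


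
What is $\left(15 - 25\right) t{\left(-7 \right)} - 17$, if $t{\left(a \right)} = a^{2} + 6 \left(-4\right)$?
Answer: $-267$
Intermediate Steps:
$t{\left(a \right)} = -24 + a^{2}$ ($t{\left(a \right)} = a^{2} - 24 = -24 + a^{2}$)
$\left(15 - 25\right) t{\left(-7 \right)} - 17 = \left(15 - 25\right) \left(-24 + \left(-7\right)^{2}\right) - 17 = \left(15 - 25\right) \left(-24 + 49\right) - 17 = \left(-10\right) 25 - 17 = -250 - 17 = -267$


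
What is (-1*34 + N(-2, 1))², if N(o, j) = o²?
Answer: 900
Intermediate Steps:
(-1*34 + N(-2, 1))² = (-1*34 + (-2)²)² = (-34 + 4)² = (-30)² = 900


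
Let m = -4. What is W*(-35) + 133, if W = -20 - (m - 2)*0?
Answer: 833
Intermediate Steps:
W = -20 (W = -20 - (-4 - 2)*0 = -20 - (-6)*0 = -20 - 1*0 = -20 + 0 = -20)
W*(-35) + 133 = -20*(-35) + 133 = 700 + 133 = 833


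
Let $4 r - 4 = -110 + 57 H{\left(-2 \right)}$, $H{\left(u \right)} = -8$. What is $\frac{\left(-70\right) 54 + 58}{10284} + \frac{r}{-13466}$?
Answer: $- \frac{24337775}{69242172} \approx -0.35149$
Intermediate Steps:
$r = - \frac{281}{2}$ ($r = 1 + \frac{-110 + 57 \left(-8\right)}{4} = 1 + \frac{-110 - 456}{4} = 1 + \frac{1}{4} \left(-566\right) = 1 - \frac{283}{2} = - \frac{281}{2} \approx -140.5$)
$\frac{\left(-70\right) 54 + 58}{10284} + \frac{r}{-13466} = \frac{\left(-70\right) 54 + 58}{10284} - \frac{281}{2 \left(-13466\right)} = \left(-3780 + 58\right) \frac{1}{10284} - - \frac{281}{26932} = \left(-3722\right) \frac{1}{10284} + \frac{281}{26932} = - \frac{1861}{5142} + \frac{281}{26932} = - \frac{24337775}{69242172}$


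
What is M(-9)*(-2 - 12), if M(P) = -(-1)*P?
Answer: 126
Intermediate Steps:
M(P) = P
M(-9)*(-2 - 12) = -9*(-2 - 12) = -9*(-14) = 126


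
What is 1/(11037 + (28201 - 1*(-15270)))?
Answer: 1/54508 ≈ 1.8346e-5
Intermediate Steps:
1/(11037 + (28201 - 1*(-15270))) = 1/(11037 + (28201 + 15270)) = 1/(11037 + 43471) = 1/54508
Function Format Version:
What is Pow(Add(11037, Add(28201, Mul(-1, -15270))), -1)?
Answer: Rational(1, 54508) ≈ 1.8346e-5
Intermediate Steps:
Pow(Add(11037, Add(28201, Mul(-1, -15270))), -1) = Pow(Add(11037, Add(28201, 15270)), -1) = Pow(Add(11037, 43471), -1) = Pow(54508, -1) = Rational(1, 54508)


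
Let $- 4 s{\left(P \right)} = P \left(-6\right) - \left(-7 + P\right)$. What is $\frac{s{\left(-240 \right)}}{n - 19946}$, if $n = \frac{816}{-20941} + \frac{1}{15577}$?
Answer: $\frac{78613707637}{3717918365836} \approx 0.021145$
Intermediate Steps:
$n = - \frac{12689891}{326197957}$ ($n = 816 \left(- \frac{1}{20941}\right) + \frac{1}{15577} = - \frac{816}{20941} + \frac{1}{15577} = - \frac{12689891}{326197957} \approx -0.038902$)
$s{\left(P \right)} = - \frac{7}{4} + \frac{7 P}{4}$ ($s{\left(P \right)} = - \frac{P \left(-6\right) - \left(-7 + P\right)}{4} = - \frac{- 6 P - \left(-7 + P\right)}{4} = - \frac{7 - 7 P}{4} = - \frac{7}{4} + \frac{7 P}{4}$)
$\frac{s{\left(-240 \right)}}{n - 19946} = \frac{- \frac{7}{4} + \frac{7}{4} \left(-240\right)}{- \frac{12689891}{326197957} - 19946} = \frac{- \frac{7}{4} - 420}{- \frac{6506357140213}{326197957}} = \left(- \frac{1687}{4}\right) \left(- \frac{326197957}{6506357140213}\right) = \frac{78613707637}{3717918365836}$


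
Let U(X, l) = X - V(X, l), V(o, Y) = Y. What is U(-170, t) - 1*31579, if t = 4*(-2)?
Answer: -31741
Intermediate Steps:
t = -8
U(X, l) = X - l
U(-170, t) - 1*31579 = (-170 - 1*(-8)) - 1*31579 = (-170 + 8) - 31579 = -162 - 31579 = -31741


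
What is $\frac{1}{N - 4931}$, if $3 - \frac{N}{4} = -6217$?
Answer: $\frac{1}{19949} \approx 5.0128 \cdot 10^{-5}$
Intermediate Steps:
$N = 24880$ ($N = 12 - -24868 = 12 + 24868 = 24880$)
$\frac{1}{N - 4931} = \frac{1}{24880 - 4931} = \frac{1}{19949}$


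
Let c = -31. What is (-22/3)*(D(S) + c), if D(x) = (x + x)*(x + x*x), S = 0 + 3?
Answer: -902/3 ≈ -300.67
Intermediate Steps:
S = 3
D(x) = 2*x*(x + x**2) (D(x) = (2*x)*(x + x**2) = 2*x*(x + x**2))
(-22/3)*(D(S) + c) = (-22/3)*(2*3**2*(1 + 3) - 31) = (-22*1/3)*(2*9*4 - 31) = -22*(72 - 31)/3 = -22/3*41 = -902/3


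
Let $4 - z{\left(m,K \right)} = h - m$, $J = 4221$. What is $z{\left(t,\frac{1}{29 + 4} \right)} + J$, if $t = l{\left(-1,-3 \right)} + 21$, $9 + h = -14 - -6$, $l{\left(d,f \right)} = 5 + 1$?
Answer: $4269$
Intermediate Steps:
$l{\left(d,f \right)} = 6$
$h = -17$ ($h = -9 - 8 = -17$)
$t = 27$ ($t = 6 + 21 = 27$)
$z{\left(m,K \right)} = 21 + m$ ($z{\left(m,K \right)} = 4 - \left(-17 - m\right) = 4 + \left(17 + m\right) = 21 + m$)
$z{\left(t,\frac{1}{29 + 4} \right)} + J = \left(21 + 27\right) + 4221 = 48 + 4221 = 4269$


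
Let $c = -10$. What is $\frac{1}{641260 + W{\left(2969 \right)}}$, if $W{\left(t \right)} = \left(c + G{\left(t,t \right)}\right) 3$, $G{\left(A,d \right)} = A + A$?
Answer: $\frac{1}{659044} \approx 1.5174 \cdot 10^{-6}$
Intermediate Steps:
$G{\left(A,d \right)} = 2 A$
$W{\left(t \right)} = -30 + 6 t$ ($W{\left(t \right)} = \left(-10 + 2 t\right) 3 = -30 + 6 t$)
$\frac{1}{641260 + W{\left(2969 \right)}} = \frac{1}{641260 + \left(-30 + 6 \cdot 2969\right)} = \frac{1}{641260 + \left(-30 + 17814\right)} = \frac{1}{641260 + 17784} = \frac{1}{659044}$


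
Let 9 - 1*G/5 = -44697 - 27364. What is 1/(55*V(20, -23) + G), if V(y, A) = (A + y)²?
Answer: 1/360845 ≈ 2.7713e-6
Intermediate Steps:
G = 360350 (G = 45 - 5*(-44697 - 27364) = 45 - 5*(-72061) = 45 + 360305 = 360350)
1/(55*V(20, -23) + G) = 1/(55*(-23 + 20)² + 360350) = 1/(55*(-3)² + 360350) = 1/(55*9 + 360350) = 1/(495 + 360350) = 1/360845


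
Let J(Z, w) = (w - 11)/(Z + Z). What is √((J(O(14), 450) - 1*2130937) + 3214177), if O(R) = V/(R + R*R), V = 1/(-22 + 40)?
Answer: 15*√8502 ≈ 1383.1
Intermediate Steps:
V = 1/18 ≈ 0.055556
O(R) = 1/(18*(R + R²)) (O(R) = 1/(18*(R + R*R)) = 1/(18*(R + R²)))
J(Z, w) = (-11 + w)/(2*Z) (J(Z, w) = (-11 + w)/((2*Z)) = (-11 + w)*(1/(2*Z)) = (-11 + w)/(2*Z))
√((J(O(14), 450) - 1*2130937) + 3214177) = √(((-11 + 450)/(2*(((1/18)/(14*(1 + 14))))) - 1*2130937) + 3214177) = √(((½)*439/((1/18)*(1/14)/15) - 2130937) + 3214177) = √(((½)*439/((1/18)*(1/14)*(1/15)) - 2130937) + 3214177) = √(((½)*439/(1/3780) - 2130937) + 3214177) = √(((½)*3780*439 - 2130937) + 3214177) = √((829710 - 2130937) + 3214177) = √(-1301227 + 3214177) = √1912950 = 15*√8502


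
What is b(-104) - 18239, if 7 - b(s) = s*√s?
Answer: -18232 + 208*I*√26 ≈ -18232.0 + 1060.6*I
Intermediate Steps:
b(s) = 7 - s^(3/2) (b(s) = 7 - s*√s = 7 - s^(3/2))
b(-104) - 18239 = (7 - (-104)^(3/2)) - 18239 = (7 - (-208)*I*√26) - 18239 = (7 + 208*I*√26) - 18239 = -18232 + 208*I*√26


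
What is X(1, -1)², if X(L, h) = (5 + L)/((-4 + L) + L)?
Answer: 9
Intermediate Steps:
X(L, h) = (5 + L)/(-4 + 2*L)
X(1, -1)² = ((5 + 1)/(2*(-2 + 1)))² = ((½)*6/(-1))² = ((½)*(-1)*6)² = (-3)² = 9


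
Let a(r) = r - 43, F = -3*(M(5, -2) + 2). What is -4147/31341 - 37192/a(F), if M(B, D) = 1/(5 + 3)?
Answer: 9323437711/12379695 ≈ 753.12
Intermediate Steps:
M(B, D) = 1/8
F = -51/8 (F = -3*(1/8 + 2) = -3*17/8 = -51/8 ≈ -6.3750)
a(r) = -43 + r
-4147/31341 - 37192/a(F) = -4147/31341 - 37192/(-43 - 51/8) = -4147*1/31341 - 37192/(-395/8) = -4147/31341 - 37192*(-8/395) = -4147/31341 + 297536/395 = 9323437711/12379695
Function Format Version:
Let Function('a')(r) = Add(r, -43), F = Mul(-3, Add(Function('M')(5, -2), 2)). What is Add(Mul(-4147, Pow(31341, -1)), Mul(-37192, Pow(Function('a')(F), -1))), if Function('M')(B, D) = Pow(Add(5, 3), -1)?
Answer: Rational(9323437711, 12379695) ≈ 753.12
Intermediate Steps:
Function('M')(B, D) = Rational(1, 8) (Function('M')(B, D) = Pow(8, -1) = Rational(1, 8))
F = Rational(-51, 8) (F = Mul(-3, Add(Rational(1, 8), 2)) = Mul(-3, Rational(17, 8)) = Rational(-51, 8) ≈ -6.3750)
Function('a')(r) = Add(-43, r)
Add(Mul(-4147, Pow(31341, -1)), Mul(-37192, Pow(Function('a')(F), -1))) = Add(Mul(-4147, Pow(31341, -1)), Mul(-37192, Pow(Add(-43, Rational(-51, 8)), -1))) = Add(Mul(-4147, Rational(1, 31341)), Mul(-37192, Pow(Rational(-395, 8), -1))) = Add(Rational(-4147, 31341), Mul(-37192, Rational(-8, 395))) = Add(Rational(-4147, 31341), Rational(297536, 395)) = Rational(9323437711, 12379695)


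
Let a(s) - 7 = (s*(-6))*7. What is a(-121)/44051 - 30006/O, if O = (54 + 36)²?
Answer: -10163281/2831850 ≈ -3.5889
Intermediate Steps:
O = 8100 (O = 90² = 8100)
a(s) = 7 - 42*s (a(s) = 7 + (s*(-6))*7 = 7 - 6*s*7 = 7 - 42*s)
a(-121)/44051 - 30006/O = (7 - 42*(-121))/44051 - 30006/8100 = (7 + 5082)*(1/44051) - 30006*1/8100 = 5089*(1/44051) - 1667/450 = 727/6293 - 1667/450 = -10163281/2831850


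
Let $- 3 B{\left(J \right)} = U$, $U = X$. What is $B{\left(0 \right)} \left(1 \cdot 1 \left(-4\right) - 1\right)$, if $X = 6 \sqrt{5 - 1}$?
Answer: $20$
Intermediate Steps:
$X = 12$ ($X = 6 \sqrt{4} = 6 \cdot 2 = 12$)
$U = 12$
$B{\left(J \right)} = -4$ ($B{\left(J \right)} = \left(- \frac{1}{3}\right) 12 = -4$)
$B{\left(0 \right)} \left(1 \cdot 1 \left(-4\right) - 1\right) = - 4 \left(1 \cdot 1 \left(-4\right) - 1\right) = - 4 \left(1 \left(-4\right) - 1\right) = - 4 \left(-4 - 1\right) = \left(-4\right) \left(-5\right) = 20$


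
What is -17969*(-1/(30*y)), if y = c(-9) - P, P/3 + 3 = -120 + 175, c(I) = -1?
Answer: -17969/4710 ≈ -3.8151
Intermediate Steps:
P = 156 (P = -9 + 3*(-120 + 175) = -9 + 3*55 = -9 + 165 = 156)
y = -157 (y = -1 - 1*156 = -1 - 156 = -157)
-17969*(-1/(30*y)) = -17969/((-30*(-157))) = -17969/4710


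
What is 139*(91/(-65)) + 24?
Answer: -853/5 ≈ -170.60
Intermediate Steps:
139*(91/(-65)) + 24 = 139*(91*(-1/65)) + 24 = 139*(-7/5) + 24 = -973/5 + 24 = -853/5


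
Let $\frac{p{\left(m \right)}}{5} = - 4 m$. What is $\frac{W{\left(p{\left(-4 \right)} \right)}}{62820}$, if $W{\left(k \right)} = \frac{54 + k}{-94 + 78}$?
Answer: $- \frac{67}{502560} \approx -0.00013332$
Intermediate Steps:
$p{\left(m \right)} = - 20 m$ ($p{\left(m \right)} = 5 \left(- 4 m\right) = - 20 m$)
$W{\left(k \right)} = - \frac{27}{8} - \frac{k}{16}$ ($W{\left(k \right)} = \frac{54 + k}{-16} = \left(54 + k\right) \left(- \frac{1}{16}\right) = - \frac{27}{8} - \frac{k}{16}$)
$\frac{W{\left(p{\left(-4 \right)} \right)}}{62820} = \frac{- \frac{27}{8} - \frac{\left(-20\right) \left(-4\right)}{16}}{62820} = \left(- \frac{27}{8} - 5\right) \frac{1}{62820} = \left(- \frac{67}{8}\right) \frac{1}{62820} = - \frac{67}{502560}$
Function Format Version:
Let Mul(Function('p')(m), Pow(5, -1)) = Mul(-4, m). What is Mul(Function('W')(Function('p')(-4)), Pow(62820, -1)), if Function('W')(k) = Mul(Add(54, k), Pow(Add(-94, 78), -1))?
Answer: Rational(-67, 502560) ≈ -0.00013332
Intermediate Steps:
Function('p')(m) = Mul(-20, m) (Function('p')(m) = Mul(5, Mul(-4, m)) = Mul(-20, m))
Function('W')(k) = Add(Rational(-27, 8), Mul(Rational(-1, 16), k)) (Function('W')(k) = Mul(Add(54, k), Pow(-16, -1)) = Mul(Add(54, k), Rational(-1, 16)) = Add(Rational(-27, 8), Mul(Rational(-1, 16), k)))
Mul(Function('W')(Function('p')(-4)), Pow(62820, -1)) = Mul(Add(Rational(-27, 8), Mul(Rational(-1, 16), Mul(-20, -4))), Pow(62820, -1)) = Mul(Add(Rational(-27, 8), Mul(Rational(-1, 16), 80)), Rational(1, 62820)) = Mul(Add(Rational(-27, 8), -5), Rational(1, 62820)) = Mul(Rational(-67, 8), Rational(1, 62820)) = Rational(-67, 502560)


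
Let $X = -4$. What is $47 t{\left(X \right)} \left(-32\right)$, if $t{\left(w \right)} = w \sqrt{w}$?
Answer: $12032 i \approx 12032.0 i$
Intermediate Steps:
$t{\left(w \right)} = w^{\frac{3}{2}}$
$47 t{\left(X \right)} \left(-32\right) = 47 \left(-4\right)^{\frac{3}{2}} \left(-32\right) = 47 \left(- 8 i\right) \left(-32\right) = - 376 i \left(-32\right) = 12032 i$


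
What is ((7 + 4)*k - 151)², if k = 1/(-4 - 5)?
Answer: 1876900/81 ≈ 23172.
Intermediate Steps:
k = -⅑ (k = 1/(-9) = -⅑ ≈ -0.11111)
((7 + 4)*k - 151)² = ((7 + 4)*(-⅑) - 151)² = (11*(-⅑) - 151)² = (-11/9 - 151)² = (-1370/9)² = 1876900/81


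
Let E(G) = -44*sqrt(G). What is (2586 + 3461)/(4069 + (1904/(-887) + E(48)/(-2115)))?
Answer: 28849960211569851825/19402771579507589531 - 590322033103440*sqrt(3)/19402771579507589531 ≈ 1.4868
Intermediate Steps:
(2586 + 3461)/(4069 + (1904/(-887) + E(48)/(-2115))) = (2586 + 3461)/(4069 + (1904/(-887) - 176*sqrt(3)/(-2115))) = 6047/(4069 + (1904*(-1/887) - 176*sqrt(3)*(-1/2115))) = 6047/(4069 + (-1904/887 - 176*sqrt(3)*(-1/2115))) = 6047/(4069 + (-1904/887 + 176*sqrt(3)/2115)) = 6047/(3607299/887 + 176*sqrt(3)/2115)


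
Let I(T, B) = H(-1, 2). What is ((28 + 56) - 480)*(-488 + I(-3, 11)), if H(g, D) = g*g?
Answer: 192852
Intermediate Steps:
H(g, D) = g**2
I(T, B) = 1 (I(T, B) = (-1)**2 = 1)
((28 + 56) - 480)*(-488 + I(-3, 11)) = ((28 + 56) - 480)*(-488 + 1) = (84 - 480)*(-487) = -396*(-487) = 192852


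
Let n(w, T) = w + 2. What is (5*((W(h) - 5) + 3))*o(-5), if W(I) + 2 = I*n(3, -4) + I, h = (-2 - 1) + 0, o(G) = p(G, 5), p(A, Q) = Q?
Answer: -550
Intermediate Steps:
o(G) = 5
h = -3 (h = -3 + 0 = -3)
n(w, T) = 2 + w
W(I) = -2 + 6*I (W(I) = -2 + (I*(2 + 3) + I) = -2 + (I*5 + I) = -2 + (5*I + I) = -2 + 6*I)
(5*((W(h) - 5) + 3))*o(-5) = (5*(((-2 + 6*(-3)) - 5) + 3))*5 = (5*(((-2 - 18) - 5) + 3))*5 = (5*((-20 - 5) + 3))*5 = (5*(-25 + 3))*5 = (5*(-22))*5 = -110*5 = -550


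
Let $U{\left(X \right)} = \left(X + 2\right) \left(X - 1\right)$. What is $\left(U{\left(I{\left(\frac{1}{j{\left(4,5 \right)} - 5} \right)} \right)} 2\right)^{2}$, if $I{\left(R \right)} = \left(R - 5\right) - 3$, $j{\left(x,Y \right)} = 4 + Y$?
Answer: $\frac{648025}{64} \approx 10125.0$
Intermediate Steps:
$I{\left(R \right)} = -8 + R$ ($I{\left(R \right)} = \left(-5 + R\right) - 3 = -8 + R$)
$U{\left(X \right)} = \left(-1 + X\right) \left(2 + X\right)$ ($U{\left(X \right)} = \left(2 + X\right) \left(-1 + X\right) = \left(-1 + X\right) \left(2 + X\right)$)
$\left(U{\left(I{\left(\frac{1}{j{\left(4,5 \right)} - 5} \right)} \right)} 2\right)^{2} = \left(\left(-2 - \left(8 - \frac{1}{\left(4 + 5\right) - 5}\right) + \left(-8 + \frac{1}{\left(4 + 5\right) - 5}\right)^{2}\right) 2\right)^{2} = \left(\left(-2 - \left(8 - \frac{1}{9 - 5}\right) + \left(-8 + \frac{1}{9 - 5}\right)^{2}\right) 2\right)^{2} = \left(\left(-2 - \left(8 - \frac{1}{4}\right) + \left(-8 + \frac{1}{4}\right)^{2}\right) 2\right)^{2} = \left(\left(-2 + \left(-8 + \frac{1}{4}\right) + \left(-8 + \frac{1}{4}\right)^{2}\right) 2\right)^{2} = \left(\left(-2 - \frac{31}{4} + \left(- \frac{31}{4}\right)^{2}\right) 2\right)^{2} = \left(\left(-2 - \frac{31}{4} + \frac{961}{16}\right) 2\right)^{2} = \left(\frac{805}{16} \cdot 2\right)^{2} = \left(\frac{805}{8}\right)^{2} = \frac{648025}{64}$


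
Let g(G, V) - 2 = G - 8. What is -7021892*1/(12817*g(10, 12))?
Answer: -1755473/12817 ≈ -136.96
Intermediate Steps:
g(G, V) = -6 + G (g(G, V) = 2 + (G - 8) = 2 + (-8 + G) = -6 + G)
-7021892*1/(12817*g(10, 12)) = -7021892*1/(12817*(-6 + 10)) = -7021892/(4*12817) = -7021892/51268 = -7021892*1/51268 = -1755473/12817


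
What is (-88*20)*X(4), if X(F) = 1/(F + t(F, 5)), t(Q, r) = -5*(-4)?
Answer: -220/3 ≈ -73.333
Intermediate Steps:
t(Q, r) = 20
X(F) = 1/(20 + F) (X(F) = 1/(F + 20) = 1/(20 + F))
(-88*20)*X(4) = (-88*20)/(20 + 4) = -1760/24 = -1760*1/24 = -220/3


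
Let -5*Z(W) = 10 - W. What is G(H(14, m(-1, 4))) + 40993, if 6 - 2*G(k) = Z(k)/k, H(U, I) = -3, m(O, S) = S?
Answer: 1229867/30 ≈ 40996.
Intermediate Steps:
Z(W) = -2 + W/5 (Z(W) = -(10 - W)/5 = -2 + W/5)
G(k) = 3 - (-2 + k/5)/(2*k)
G(H(14, m(-1, 4))) + 40993 = (29/10 + 1/(-3)) + 40993 = (29/10 - ⅓) + 40993 = 77/30 + 40993 = 1229867/30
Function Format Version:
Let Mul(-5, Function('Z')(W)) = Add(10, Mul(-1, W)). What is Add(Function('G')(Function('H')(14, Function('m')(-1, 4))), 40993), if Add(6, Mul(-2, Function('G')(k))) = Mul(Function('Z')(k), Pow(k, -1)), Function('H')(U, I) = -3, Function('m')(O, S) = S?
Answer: Rational(1229867, 30) ≈ 40996.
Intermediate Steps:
Function('Z')(W) = Add(-2, Mul(Rational(1, 5), W)) (Function('Z')(W) = Mul(Rational(-1, 5), Add(10, Mul(-1, W))) = Add(-2, Mul(Rational(1, 5), W)))
Function('G')(k) = Add(3, Mul(Rational(-1, 2), Pow(k, -1), Add(-2, Mul(Rational(1, 5), k)))) (Function('G')(k) = Add(3, Mul(Rational(-1, 2), Mul(Add(-2, Mul(Rational(1, 5), k)), Pow(k, -1)))) = Add(3, Mul(Rational(-1, 2), Mul(Pow(k, -1), Add(-2, Mul(Rational(1, 5), k))))) = Add(3, Mul(Rational(-1, 2), Pow(k, -1), Add(-2, Mul(Rational(1, 5), k)))))
Add(Function('G')(Function('H')(14, Function('m')(-1, 4))), 40993) = Add(Add(Rational(29, 10), Pow(-3, -1)), 40993) = Add(Add(Rational(29, 10), Rational(-1, 3)), 40993) = Add(Rational(77, 30), 40993) = Rational(1229867, 30)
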